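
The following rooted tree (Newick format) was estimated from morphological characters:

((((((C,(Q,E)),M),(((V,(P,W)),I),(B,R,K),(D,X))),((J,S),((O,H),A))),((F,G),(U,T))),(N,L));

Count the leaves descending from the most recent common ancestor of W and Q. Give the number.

13

The MRCA of W and Q is the node subtending (((C,(Q,E)),M),(((V,(P,W)),I),(B,R,K),(D,X))).
That clade contains 13 terminal taxa: B, C, D, E, I, K, M, P, Q, R, V, W, X.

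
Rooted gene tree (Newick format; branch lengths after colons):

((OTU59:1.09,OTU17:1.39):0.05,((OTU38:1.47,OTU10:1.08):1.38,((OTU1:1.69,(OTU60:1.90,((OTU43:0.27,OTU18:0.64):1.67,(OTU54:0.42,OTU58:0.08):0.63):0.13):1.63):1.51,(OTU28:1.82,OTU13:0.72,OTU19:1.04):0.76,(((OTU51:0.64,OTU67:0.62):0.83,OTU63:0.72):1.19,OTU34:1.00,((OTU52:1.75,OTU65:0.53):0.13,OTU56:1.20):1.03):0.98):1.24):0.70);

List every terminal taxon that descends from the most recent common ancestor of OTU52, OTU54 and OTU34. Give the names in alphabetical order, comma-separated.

Tracing OTU52: it sits inside (OTU52,OTU65).
Tracing OTU54: it sits inside (OTU54,OTU58).
Tracing OTU34: it sits inside (((OTU51,OTU67),OTU63),OTU34,((OTU52,OTU65),OTU56)).
The smallest clade enclosing all 3 is ((OTU1,(OTU60,((OTU43,OTU18),(OTU54,OTU58)))),(OTU28,OTU13,OTU19),(((OTU51,OTU67),OTU63),OTU34,((OTU52,OTU65),OTU56))); the answer is its 16 terminal taxa in alphabetical order.

OTU1, OTU13, OTU18, OTU19, OTU28, OTU34, OTU43, OTU51, OTU52, OTU54, OTU56, OTU58, OTU60, OTU63, OTU65, OTU67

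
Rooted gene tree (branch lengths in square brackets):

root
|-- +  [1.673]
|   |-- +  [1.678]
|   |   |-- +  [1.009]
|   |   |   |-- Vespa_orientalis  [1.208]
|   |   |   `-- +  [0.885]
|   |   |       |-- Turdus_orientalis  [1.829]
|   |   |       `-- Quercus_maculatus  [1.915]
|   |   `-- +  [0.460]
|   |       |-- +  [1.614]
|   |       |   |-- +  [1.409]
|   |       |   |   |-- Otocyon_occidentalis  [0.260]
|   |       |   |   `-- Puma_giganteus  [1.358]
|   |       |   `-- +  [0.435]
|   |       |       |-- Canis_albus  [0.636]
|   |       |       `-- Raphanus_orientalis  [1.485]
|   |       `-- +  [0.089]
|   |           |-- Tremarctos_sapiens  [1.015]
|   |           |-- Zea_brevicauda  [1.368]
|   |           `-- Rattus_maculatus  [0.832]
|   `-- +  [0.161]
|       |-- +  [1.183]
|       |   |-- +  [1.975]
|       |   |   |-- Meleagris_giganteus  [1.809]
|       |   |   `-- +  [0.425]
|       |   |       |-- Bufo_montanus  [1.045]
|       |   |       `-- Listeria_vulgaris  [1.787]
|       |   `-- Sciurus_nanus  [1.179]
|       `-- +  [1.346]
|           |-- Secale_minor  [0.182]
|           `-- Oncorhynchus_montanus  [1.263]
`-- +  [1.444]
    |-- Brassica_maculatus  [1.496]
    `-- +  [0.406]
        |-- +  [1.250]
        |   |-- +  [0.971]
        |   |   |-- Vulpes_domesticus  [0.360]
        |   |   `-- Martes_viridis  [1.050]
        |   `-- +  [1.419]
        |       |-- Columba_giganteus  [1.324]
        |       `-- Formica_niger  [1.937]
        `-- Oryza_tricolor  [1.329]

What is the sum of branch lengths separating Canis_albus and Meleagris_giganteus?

9.951

The path runs Canis_albus → … → MRCA → … → Meleagris_giganteus; the MRCA is the node subtending (((Vespa_orientalis,(Turdus_orientalis,Quercus_maculatus)),(((Otocyon_occidentalis,Puma_giganteus),(Canis_albus,Raphanus_orientalis)),(Tremarctos_sapiens,Zea_brevicauda,Rattus_maculatus))),(((Meleagris_giganteus,(Bufo_montanus,Listeria_vulgaris)),Sciurus_nanus),(Secale_minor,Oncorhynchus_montanus))).
Branch lengths along that path: 0.636 + 0.435 + 1.614 + 0.460 + 1.678 + 0.161 + 1.183 + 1.975 + 1.809 = 9.951.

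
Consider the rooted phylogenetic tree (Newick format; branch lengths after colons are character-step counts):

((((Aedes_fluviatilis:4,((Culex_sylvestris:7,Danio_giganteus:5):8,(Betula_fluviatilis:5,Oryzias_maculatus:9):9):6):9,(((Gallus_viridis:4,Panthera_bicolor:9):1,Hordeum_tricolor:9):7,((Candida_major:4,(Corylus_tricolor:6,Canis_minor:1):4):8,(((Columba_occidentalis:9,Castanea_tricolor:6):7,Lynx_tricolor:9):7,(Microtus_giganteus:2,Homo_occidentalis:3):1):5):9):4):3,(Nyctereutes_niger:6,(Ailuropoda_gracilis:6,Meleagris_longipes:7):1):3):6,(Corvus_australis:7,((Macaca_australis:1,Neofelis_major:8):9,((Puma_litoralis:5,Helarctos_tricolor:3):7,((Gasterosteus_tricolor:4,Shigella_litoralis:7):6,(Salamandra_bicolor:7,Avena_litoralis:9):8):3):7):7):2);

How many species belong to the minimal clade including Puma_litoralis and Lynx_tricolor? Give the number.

28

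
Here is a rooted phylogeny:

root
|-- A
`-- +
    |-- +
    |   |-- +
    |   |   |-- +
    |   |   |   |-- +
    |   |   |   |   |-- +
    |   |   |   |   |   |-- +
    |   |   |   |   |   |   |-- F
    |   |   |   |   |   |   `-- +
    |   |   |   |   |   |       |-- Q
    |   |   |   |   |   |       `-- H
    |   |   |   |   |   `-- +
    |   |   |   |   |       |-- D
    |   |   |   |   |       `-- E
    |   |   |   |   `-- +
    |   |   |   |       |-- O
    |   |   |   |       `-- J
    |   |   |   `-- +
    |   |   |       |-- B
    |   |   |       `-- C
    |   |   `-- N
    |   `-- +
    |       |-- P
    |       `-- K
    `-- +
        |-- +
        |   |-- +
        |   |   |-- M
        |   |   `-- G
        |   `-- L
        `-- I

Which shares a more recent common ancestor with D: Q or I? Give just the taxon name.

Q

The MRCA of D and Q subtends ((F,(Q,H)),(D,E)) (5 taxa).
The MRCA of D and I subtends (((((((F,(Q,H)),(D,E)),(O,J)),(B,C)),N),(P,K)),(((M,G),L),I)) (16 taxa).
The first is nested inside the second, so D shares a more recent common ancestor with Q.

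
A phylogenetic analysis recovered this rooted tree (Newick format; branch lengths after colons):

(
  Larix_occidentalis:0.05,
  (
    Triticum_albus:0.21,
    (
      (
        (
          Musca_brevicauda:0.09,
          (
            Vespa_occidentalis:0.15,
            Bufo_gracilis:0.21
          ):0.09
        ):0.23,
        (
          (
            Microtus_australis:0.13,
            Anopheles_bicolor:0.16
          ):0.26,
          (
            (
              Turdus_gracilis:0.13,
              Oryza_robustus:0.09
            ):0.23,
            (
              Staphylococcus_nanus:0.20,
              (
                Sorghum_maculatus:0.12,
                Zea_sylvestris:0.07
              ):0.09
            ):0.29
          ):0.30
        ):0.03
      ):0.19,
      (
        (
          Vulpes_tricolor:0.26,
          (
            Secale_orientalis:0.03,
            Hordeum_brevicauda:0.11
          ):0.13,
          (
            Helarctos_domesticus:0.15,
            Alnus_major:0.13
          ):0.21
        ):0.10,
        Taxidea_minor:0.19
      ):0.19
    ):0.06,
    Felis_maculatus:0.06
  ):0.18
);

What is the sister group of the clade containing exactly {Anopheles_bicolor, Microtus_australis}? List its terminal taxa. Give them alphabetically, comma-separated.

The clade containing exactly {Anopheles_bicolor, Microtus_australis} attaches to the tree at the node subtending ((Microtus_australis,Anopheles_bicolor),((Turdus_gracilis,Oryza_robustus),(Staphylococcus_nanus,(Sorghum_maculatus,Zea_sylvestris)))).
The other lineage descending from that same node — the sister group — is ((Turdus_gracilis,Oryza_robustus),(Staphylococcus_nanus,(Sorghum_maculatus,Zea_sylvestris))); its 5 tips in alphabetical order are the answer.

Oryza_robustus, Sorghum_maculatus, Staphylococcus_nanus, Turdus_gracilis, Zea_sylvestris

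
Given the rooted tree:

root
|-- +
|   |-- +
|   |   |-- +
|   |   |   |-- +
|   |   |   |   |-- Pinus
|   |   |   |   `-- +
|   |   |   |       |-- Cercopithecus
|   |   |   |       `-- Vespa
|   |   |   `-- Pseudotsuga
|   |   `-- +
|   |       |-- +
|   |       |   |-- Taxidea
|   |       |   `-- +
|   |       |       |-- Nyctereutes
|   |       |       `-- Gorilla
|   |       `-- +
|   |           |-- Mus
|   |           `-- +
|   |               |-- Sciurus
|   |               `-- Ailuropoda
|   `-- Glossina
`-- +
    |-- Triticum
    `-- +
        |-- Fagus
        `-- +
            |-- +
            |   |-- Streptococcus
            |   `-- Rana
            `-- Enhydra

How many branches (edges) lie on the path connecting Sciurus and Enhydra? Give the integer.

The MRCA of Sciurus and Enhydra is the root of the tree.
From Sciurus up to that node: 6 branches. From Enhydra up to the same node: 4 branches. Total: 6 + 4 = 10.

10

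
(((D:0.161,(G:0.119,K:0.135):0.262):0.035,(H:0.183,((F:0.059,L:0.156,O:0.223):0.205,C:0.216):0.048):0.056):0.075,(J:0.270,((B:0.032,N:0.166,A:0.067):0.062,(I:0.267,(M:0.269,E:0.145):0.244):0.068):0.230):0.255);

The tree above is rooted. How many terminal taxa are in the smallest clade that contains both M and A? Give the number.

The MRCA of M and A is the node subtending ((B,N,A),(I,(M,E))).
That clade contains 6 terminal taxa: A, B, E, I, M, N.

6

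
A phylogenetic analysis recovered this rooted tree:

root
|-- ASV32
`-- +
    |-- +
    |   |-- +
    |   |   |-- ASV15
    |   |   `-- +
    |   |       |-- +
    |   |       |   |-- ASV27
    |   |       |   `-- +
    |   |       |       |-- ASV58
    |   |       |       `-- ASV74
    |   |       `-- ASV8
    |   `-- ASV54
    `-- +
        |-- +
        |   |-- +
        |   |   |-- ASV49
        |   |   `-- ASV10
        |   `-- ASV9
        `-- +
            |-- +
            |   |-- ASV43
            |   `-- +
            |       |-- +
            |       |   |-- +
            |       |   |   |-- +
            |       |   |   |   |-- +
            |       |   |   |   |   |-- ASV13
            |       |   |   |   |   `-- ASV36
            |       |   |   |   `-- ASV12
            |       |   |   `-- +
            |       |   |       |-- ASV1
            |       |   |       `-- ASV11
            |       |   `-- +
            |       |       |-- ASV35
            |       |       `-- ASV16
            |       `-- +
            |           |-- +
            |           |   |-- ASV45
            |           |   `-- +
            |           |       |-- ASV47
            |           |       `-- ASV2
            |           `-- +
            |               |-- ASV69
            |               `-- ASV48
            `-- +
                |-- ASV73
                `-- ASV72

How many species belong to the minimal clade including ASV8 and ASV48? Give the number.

24

The MRCA of ASV8 and ASV48 is the node subtending (((ASV15,((ASV27,(ASV58,ASV74)),ASV8)),ASV54),(((ASV49,ASV10),ASV9),((ASV43,(((((ASV13,ASV36),ASV12),(ASV1,ASV11)),(ASV35,ASV16)),((ASV45,(ASV47,ASV2)),(ASV69,ASV48)))),(ASV73,ASV72)))).
That clade contains 24 terminal taxa: ASV1, ASV10, ASV11, ASV12, ASV13, ASV15, ASV16, ASV2, ASV27, ASV35, ASV36, ASV43, ASV45, ASV47, ASV48, ASV49, ASV54, ASV58, ASV69, ASV72, ASV73, ASV74, ASV8, ASV9.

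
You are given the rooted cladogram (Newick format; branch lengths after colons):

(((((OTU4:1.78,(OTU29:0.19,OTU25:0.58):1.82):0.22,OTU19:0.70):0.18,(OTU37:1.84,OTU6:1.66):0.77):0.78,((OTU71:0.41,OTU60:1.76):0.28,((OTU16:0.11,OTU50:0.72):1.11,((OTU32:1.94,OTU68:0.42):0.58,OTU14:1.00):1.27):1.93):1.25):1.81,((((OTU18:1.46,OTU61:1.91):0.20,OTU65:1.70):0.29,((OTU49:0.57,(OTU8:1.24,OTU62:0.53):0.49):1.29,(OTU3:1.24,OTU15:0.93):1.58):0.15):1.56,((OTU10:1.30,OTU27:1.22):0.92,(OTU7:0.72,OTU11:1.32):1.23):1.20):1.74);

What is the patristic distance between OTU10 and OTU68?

12.42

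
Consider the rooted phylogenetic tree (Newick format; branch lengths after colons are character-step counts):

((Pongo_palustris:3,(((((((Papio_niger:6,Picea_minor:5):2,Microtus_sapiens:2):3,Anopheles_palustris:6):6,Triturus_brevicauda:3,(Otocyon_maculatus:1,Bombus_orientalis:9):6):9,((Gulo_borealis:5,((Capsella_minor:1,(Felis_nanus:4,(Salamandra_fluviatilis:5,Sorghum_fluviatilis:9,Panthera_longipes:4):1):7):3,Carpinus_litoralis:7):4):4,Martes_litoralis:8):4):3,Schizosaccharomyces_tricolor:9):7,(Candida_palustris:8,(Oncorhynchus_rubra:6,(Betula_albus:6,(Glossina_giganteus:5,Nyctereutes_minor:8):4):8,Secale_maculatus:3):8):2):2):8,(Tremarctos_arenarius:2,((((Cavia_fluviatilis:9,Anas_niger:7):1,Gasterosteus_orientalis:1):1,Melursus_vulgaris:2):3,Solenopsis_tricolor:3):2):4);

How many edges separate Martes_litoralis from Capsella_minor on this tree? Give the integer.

The MRCA of Martes_litoralis and Capsella_minor is the node subtending ((Gulo_borealis,((Capsella_minor,(Felis_nanus,(Salamandra_fluviatilis,Sorghum_fluviatilis,Panthera_longipes))),Carpinus_litoralis)),Martes_litoralis).
From Martes_litoralis up to that node: 1 branch. From Capsella_minor up to the same node: 4 branches. Total: 1 + 4 = 5.

5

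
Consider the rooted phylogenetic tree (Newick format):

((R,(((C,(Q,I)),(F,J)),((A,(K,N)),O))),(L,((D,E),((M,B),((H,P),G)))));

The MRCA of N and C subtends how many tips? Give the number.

The MRCA of N and C is the node subtending (((C,(Q,I)),(F,J)),((A,(K,N)),O)).
That clade contains 9 terminal taxa: A, C, F, I, J, K, N, O, Q.

9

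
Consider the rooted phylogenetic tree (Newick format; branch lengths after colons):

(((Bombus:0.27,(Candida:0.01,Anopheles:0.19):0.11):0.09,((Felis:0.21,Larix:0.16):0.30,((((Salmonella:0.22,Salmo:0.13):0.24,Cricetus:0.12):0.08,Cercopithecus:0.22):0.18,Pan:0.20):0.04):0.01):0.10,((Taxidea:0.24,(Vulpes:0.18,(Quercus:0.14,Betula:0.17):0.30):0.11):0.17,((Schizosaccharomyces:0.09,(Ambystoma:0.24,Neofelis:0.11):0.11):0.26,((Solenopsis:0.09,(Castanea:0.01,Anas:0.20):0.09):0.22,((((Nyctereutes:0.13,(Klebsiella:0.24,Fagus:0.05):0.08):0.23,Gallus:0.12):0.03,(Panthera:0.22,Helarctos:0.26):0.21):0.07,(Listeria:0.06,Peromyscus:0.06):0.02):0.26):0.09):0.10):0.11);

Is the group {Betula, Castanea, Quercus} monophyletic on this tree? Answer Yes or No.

The MRCA of the listed taxa subtends ((Taxidea,(Vulpes,(Quercus,Betula))),((Schizosaccharomyces,(Ambystoma,Neofelis)),((Solenopsis,(Castanea,Anas)),((((Nyctereutes,(Klebsiella,Fagus)),Gallus),(Panthera,Helarctos)),(Listeria,Peromyscus))))).
That clade also contains Ambystoma, Anas, Fagus, Gallus, Helarctos, Klebsiella, Listeria, Neofelis, Nyctereutes, Panthera, Peromyscus, Schizosaccharomyces, Solenopsis, Taxidea, Vulpes, which are not in the proposed group, so the group is not monophyletic.

No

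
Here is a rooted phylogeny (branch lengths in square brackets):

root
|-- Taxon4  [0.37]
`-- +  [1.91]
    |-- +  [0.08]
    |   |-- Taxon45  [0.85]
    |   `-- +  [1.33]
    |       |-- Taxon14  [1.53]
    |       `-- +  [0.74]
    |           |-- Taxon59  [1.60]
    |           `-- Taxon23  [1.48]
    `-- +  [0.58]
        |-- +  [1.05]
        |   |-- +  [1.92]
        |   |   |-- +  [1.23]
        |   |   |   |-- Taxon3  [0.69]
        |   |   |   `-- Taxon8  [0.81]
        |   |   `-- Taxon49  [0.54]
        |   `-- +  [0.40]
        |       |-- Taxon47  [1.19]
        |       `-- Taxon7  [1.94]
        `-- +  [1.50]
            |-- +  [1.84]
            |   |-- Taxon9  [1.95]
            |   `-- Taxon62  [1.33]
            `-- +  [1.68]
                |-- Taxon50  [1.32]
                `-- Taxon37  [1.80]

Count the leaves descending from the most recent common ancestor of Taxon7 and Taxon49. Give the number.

The MRCA of Taxon7 and Taxon49 is the node subtending (((Taxon3,Taxon8),Taxon49),(Taxon47,Taxon7)).
That clade contains 5 terminal taxa: Taxon3, Taxon47, Taxon49, Taxon7, Taxon8.

5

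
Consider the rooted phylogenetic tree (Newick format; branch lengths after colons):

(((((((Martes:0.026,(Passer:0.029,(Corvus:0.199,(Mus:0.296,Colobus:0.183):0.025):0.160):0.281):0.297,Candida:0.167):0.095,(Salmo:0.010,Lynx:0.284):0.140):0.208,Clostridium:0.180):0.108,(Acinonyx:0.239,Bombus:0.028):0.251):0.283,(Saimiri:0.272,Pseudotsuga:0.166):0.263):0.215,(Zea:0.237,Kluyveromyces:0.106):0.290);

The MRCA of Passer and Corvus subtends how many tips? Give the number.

4

The MRCA of Passer and Corvus is the node subtending (Passer,(Corvus,(Mus,Colobus))).
That clade contains 4 terminal taxa: Colobus, Corvus, Mus, Passer.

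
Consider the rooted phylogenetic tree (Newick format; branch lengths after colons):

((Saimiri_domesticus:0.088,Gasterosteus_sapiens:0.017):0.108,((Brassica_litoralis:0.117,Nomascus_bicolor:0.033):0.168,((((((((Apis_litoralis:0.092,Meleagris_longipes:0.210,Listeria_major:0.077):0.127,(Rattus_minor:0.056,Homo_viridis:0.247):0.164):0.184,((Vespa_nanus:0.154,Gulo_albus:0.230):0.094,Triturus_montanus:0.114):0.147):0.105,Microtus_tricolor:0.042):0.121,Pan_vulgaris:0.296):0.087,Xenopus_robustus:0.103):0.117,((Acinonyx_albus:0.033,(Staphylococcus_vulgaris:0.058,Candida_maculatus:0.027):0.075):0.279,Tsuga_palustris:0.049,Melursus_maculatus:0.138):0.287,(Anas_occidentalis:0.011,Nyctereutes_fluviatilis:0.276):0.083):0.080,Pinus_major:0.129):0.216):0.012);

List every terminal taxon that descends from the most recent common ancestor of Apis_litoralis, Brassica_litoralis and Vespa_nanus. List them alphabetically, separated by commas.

Tracing Apis_litoralis: it sits inside (Apis_litoralis,Meleagris_longipes,Listeria_major).
Tracing Brassica_litoralis: it sits inside (Brassica_litoralis,Nomascus_bicolor).
Tracing Vespa_nanus: it sits inside (Vespa_nanus,Gulo_albus).
The smallest clade enclosing all 3 is ((Brassica_litoralis,Nomascus_bicolor),((((((((Apis_litoralis,Meleagris_longipes,Listeria_major),(Rattus_minor,Homo_viridis)),((Vespa_nanus,Gulo_albus),Triturus_montanus)),Microtus_tricolor),Pan_vulgaris),Xenopus_robustus),((Acinonyx_albus,(Staphylococcus_vulgaris,Candida_maculatus)),Tsuga_palustris,Melursus_maculatus),(Anas_occidentalis,Nyctereutes_fluviatilis)),Pinus_major)); the answer is its 21 terminal taxa in alphabetical order.

Acinonyx_albus, Anas_occidentalis, Apis_litoralis, Brassica_litoralis, Candida_maculatus, Gulo_albus, Homo_viridis, Listeria_major, Meleagris_longipes, Melursus_maculatus, Microtus_tricolor, Nomascus_bicolor, Nyctereutes_fluviatilis, Pan_vulgaris, Pinus_major, Rattus_minor, Staphylococcus_vulgaris, Triturus_montanus, Tsuga_palustris, Vespa_nanus, Xenopus_robustus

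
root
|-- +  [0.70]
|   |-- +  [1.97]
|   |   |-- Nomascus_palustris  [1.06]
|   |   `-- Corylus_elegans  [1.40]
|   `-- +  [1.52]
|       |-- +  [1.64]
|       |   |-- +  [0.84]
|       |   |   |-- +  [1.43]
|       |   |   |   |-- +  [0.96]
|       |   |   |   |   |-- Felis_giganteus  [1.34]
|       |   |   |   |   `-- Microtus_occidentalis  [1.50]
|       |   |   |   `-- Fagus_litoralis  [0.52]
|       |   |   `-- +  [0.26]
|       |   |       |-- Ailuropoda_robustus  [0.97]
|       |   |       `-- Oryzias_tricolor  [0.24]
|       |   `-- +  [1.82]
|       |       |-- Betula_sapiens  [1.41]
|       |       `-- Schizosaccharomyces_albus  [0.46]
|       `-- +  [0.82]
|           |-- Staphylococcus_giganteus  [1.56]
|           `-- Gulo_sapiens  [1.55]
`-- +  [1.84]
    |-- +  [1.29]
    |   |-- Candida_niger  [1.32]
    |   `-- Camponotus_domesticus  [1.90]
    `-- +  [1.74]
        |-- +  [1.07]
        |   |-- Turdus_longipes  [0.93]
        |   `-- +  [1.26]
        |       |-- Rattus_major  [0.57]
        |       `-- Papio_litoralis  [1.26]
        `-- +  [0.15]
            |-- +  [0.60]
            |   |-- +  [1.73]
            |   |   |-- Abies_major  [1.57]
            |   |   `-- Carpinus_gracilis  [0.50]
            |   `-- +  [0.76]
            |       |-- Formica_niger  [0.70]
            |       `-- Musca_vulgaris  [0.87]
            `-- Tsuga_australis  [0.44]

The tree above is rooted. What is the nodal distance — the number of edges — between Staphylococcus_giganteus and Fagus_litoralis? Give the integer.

6

The MRCA of Staphylococcus_giganteus and Fagus_litoralis is the node subtending (((((Felis_giganteus,Microtus_occidentalis),Fagus_litoralis),(Ailuropoda_robustus,Oryzias_tricolor)),(Betula_sapiens,Schizosaccharomyces_albus)),(Staphylococcus_giganteus,Gulo_sapiens)).
From Staphylococcus_giganteus up to that node: 2 branches. From Fagus_litoralis up to the same node: 4 branches. Total: 2 + 4 = 6.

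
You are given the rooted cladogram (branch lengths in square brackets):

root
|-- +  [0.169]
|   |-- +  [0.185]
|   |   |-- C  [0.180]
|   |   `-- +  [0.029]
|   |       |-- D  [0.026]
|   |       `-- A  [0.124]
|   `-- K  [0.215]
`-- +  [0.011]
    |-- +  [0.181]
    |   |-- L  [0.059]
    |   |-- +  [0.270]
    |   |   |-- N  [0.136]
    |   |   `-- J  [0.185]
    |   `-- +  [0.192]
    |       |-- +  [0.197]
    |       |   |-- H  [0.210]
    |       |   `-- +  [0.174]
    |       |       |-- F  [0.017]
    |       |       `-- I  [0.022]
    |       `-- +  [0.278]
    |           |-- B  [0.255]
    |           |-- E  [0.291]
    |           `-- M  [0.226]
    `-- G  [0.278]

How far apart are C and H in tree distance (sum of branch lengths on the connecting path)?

The path runs C → … → MRCA → … → H; the MRCA is the root of the tree.
Branch lengths along that path: 0.180 + 0.185 + 0.169 + 0.011 + 0.181 + 0.192 + 0.197 + 0.210 = 1.325.

1.325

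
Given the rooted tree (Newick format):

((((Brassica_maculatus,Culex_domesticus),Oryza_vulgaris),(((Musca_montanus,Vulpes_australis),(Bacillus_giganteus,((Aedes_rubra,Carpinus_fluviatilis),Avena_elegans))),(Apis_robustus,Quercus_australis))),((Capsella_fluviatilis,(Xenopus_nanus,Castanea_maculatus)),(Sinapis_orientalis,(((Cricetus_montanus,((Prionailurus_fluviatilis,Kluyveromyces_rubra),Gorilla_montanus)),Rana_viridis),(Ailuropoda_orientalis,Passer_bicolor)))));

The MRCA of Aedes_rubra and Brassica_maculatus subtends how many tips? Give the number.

11

The MRCA of Aedes_rubra and Brassica_maculatus is the node subtending (((Brassica_maculatus,Culex_domesticus),Oryza_vulgaris),(((Musca_montanus,Vulpes_australis),(Bacillus_giganteus,((Aedes_rubra,Carpinus_fluviatilis),Avena_elegans))),(Apis_robustus,Quercus_australis))).
That clade contains 11 terminal taxa: Aedes_rubra, Apis_robustus, Avena_elegans, Bacillus_giganteus, Brassica_maculatus, Carpinus_fluviatilis, Culex_domesticus, Musca_montanus, Oryza_vulgaris, Quercus_australis, Vulpes_australis.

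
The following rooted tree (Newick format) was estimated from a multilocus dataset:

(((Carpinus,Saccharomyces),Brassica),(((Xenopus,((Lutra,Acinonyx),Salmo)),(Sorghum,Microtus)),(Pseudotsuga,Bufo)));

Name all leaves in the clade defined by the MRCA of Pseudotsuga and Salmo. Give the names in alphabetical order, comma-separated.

Tracing Pseudotsuga: it sits inside (Pseudotsuga,Bufo).
Tracing Salmo: it sits inside ((Lutra,Acinonyx),Salmo).
The smallest clade enclosing both is (((Xenopus,((Lutra,Acinonyx),Salmo)),(Sorghum,Microtus)),(Pseudotsuga,Bufo)); the answer is its 8 terminal taxa in alphabetical order.

Acinonyx, Bufo, Lutra, Microtus, Pseudotsuga, Salmo, Sorghum, Xenopus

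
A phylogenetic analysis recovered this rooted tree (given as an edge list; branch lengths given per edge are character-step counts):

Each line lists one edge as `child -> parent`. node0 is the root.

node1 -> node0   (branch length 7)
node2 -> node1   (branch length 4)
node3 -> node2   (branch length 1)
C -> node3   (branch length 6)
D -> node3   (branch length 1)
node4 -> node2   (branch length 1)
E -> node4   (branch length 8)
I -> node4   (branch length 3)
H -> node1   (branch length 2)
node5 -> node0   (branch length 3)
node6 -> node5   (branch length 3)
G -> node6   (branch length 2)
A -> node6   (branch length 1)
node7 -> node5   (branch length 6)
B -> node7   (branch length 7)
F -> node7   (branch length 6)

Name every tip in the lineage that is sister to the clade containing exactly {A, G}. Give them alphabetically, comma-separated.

The clade containing exactly {A, G} attaches to the tree at the node subtending ((G,A),(B,F)).
The other lineage descending from that same node — the sister group — is (B,F); its 2 tips in alphabetical order are the answer.

B, F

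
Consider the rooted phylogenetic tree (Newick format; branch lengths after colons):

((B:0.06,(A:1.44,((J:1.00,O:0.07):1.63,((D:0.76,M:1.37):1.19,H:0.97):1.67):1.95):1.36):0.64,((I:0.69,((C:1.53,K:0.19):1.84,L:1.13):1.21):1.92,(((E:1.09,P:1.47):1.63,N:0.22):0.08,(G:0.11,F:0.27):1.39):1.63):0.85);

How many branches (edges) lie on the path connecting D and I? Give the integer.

The MRCA of D and I is the root of the tree.
From D up to that node: 6 branches. From I up to the same node: 3 branches. Total: 6 + 3 = 9.

9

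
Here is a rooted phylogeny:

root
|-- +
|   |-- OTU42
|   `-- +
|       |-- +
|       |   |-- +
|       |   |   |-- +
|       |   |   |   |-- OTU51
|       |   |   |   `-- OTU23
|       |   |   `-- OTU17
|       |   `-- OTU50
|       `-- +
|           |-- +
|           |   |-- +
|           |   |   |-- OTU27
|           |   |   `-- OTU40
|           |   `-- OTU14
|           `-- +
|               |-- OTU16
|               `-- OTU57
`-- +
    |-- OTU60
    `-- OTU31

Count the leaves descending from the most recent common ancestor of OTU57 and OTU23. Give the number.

9

The MRCA of OTU57 and OTU23 is the node subtending ((((OTU51,OTU23),OTU17),OTU50),(((OTU27,OTU40),OTU14),(OTU16,OTU57))).
That clade contains 9 terminal taxa: OTU14, OTU16, OTU17, OTU23, OTU27, OTU40, OTU50, OTU51, OTU57.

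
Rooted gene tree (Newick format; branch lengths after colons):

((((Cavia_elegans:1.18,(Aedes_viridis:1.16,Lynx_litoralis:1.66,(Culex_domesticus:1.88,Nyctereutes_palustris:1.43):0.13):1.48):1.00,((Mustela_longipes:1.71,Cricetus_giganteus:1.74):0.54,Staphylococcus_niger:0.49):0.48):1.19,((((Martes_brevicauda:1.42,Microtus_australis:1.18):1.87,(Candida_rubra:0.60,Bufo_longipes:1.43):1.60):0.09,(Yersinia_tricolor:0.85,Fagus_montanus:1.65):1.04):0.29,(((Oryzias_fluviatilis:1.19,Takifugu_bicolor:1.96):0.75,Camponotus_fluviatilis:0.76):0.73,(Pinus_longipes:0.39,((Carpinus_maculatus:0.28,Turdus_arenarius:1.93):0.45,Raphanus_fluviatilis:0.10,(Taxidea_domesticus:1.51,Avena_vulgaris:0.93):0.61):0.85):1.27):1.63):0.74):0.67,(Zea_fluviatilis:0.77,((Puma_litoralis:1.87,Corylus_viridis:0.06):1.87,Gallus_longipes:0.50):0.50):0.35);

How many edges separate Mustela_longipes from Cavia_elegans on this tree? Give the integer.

5

The MRCA of Mustela_longipes and Cavia_elegans is the node subtending ((Cavia_elegans,(Aedes_viridis,Lynx_litoralis,(Culex_domesticus,Nyctereutes_palustris))),((Mustela_longipes,Cricetus_giganteus),Staphylococcus_niger)).
From Mustela_longipes up to that node: 3 branches. From Cavia_elegans up to the same node: 2 branches. Total: 3 + 2 = 5.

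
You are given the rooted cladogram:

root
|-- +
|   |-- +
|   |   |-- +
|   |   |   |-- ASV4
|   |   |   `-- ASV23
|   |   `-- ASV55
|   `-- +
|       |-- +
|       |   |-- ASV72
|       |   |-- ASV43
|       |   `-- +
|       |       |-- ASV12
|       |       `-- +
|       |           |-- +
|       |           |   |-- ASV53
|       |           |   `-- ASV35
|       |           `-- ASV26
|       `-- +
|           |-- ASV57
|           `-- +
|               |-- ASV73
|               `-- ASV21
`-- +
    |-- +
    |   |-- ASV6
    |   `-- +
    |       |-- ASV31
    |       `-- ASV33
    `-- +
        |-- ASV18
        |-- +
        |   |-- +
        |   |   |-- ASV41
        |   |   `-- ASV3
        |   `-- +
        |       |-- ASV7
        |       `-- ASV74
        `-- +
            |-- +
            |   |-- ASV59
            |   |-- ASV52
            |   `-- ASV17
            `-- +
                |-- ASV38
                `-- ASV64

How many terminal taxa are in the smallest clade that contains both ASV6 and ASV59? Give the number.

13

The MRCA of ASV6 and ASV59 is the node subtending ((ASV6,(ASV31,ASV33)),(ASV18,((ASV41,ASV3),(ASV7,ASV74)),((ASV59,ASV52,ASV17),(ASV38,ASV64)))).
That clade contains 13 terminal taxa: ASV17, ASV18, ASV3, ASV31, ASV33, ASV38, ASV41, ASV52, ASV59, ASV6, ASV64, ASV7, ASV74.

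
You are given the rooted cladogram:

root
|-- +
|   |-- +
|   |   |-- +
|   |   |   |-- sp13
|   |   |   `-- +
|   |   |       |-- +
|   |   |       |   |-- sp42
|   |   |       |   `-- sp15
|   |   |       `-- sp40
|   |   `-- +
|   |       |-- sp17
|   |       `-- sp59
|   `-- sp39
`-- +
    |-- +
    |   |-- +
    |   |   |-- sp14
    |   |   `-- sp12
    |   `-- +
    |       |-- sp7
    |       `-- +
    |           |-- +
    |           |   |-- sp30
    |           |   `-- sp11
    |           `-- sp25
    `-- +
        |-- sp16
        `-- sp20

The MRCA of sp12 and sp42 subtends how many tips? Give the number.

The MRCA of sp12 and sp42 is the root, so the clade is the entire tree.
That clade contains 15 terminal taxa: sp11, sp12, sp13, sp14, sp15, sp16, sp17, sp20, sp25, sp30, sp39, sp40, sp42, sp59, sp7.

15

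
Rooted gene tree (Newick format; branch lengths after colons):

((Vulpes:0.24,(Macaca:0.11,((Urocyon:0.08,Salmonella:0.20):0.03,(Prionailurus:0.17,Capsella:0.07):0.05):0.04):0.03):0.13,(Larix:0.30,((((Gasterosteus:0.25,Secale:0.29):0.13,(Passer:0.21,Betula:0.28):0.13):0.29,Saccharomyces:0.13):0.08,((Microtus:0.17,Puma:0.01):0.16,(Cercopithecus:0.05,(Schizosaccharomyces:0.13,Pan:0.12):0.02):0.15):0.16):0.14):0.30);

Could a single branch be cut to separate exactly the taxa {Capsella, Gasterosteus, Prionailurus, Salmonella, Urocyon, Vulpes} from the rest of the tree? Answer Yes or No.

The MRCA of the listed taxa is the root, so the smallest clade containing them is the whole tree.
That clade also contains Betula, Cercopithecus, Larix, Macaca, Microtus, Pan, Passer, Puma, Saccharomyces, Schizosaccharomyces, Secale, which are not in the proposed group, so the group is not monophyletic.

No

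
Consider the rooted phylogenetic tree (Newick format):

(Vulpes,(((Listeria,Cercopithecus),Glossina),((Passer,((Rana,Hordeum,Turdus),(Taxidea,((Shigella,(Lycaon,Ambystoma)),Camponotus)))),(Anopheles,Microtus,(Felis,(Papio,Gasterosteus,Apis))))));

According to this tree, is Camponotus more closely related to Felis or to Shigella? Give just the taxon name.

Shigella

The MRCA of Camponotus and Shigella subtends ((Shigella,(Lycaon,Ambystoma)),Camponotus) (4 taxa).
The MRCA of Camponotus and Felis subtends ((Passer,((Rana,Hordeum,Turdus),(Taxidea,((Shigella,(Lycaon,Ambystoma)),Camponotus)))),(Anopheles,Microtus,(Felis,(Papio,Gasterosteus,Apis)))) (15 taxa).
The first is nested inside the second, so Camponotus shares a more recent common ancestor with Shigella.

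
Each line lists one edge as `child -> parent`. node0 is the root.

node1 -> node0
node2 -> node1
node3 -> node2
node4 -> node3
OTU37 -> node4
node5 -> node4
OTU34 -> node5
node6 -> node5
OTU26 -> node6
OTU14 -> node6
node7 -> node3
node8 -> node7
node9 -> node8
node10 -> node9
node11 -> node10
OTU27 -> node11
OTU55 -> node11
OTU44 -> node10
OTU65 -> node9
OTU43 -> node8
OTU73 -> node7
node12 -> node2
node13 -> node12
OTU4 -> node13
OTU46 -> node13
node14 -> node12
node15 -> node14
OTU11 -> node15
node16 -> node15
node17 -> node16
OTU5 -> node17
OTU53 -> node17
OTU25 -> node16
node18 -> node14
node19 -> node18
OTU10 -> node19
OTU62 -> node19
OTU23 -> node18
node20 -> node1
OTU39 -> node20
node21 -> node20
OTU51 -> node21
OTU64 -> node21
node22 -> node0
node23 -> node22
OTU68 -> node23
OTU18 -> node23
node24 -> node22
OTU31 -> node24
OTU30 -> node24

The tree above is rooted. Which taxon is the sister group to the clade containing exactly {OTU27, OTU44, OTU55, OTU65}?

The clade containing exactly {OTU27, OTU44, OTU55, OTU65} attaches to the tree at the node subtending ((((OTU27,OTU55),OTU44),OTU65),OTU43).
The other lineage descending from that same node — the sister group — is the single tip OTU43.

OTU43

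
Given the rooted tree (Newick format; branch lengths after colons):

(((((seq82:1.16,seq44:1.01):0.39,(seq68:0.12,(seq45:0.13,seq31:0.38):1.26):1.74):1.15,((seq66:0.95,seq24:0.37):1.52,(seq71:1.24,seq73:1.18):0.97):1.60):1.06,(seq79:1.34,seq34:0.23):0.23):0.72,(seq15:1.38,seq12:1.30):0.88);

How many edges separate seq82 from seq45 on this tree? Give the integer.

The MRCA of seq82 and seq45 is the node subtending ((seq82,seq44),(seq68,(seq45,seq31))).
From seq82 up to that node: 2 branches. From seq45 up to the same node: 3 branches. Total: 2 + 3 = 5.

5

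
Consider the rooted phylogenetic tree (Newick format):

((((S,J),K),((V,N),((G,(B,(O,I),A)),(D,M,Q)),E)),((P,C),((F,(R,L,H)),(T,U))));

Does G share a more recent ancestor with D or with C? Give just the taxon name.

D

The MRCA of G and D subtends ((G,(B,(O,I),A)),(D,M,Q)) (8 taxa).
The MRCA of G and C is the root, subtending the entire tree (22 taxa).
The first is nested inside the second, so G shares a more recent common ancestor with D.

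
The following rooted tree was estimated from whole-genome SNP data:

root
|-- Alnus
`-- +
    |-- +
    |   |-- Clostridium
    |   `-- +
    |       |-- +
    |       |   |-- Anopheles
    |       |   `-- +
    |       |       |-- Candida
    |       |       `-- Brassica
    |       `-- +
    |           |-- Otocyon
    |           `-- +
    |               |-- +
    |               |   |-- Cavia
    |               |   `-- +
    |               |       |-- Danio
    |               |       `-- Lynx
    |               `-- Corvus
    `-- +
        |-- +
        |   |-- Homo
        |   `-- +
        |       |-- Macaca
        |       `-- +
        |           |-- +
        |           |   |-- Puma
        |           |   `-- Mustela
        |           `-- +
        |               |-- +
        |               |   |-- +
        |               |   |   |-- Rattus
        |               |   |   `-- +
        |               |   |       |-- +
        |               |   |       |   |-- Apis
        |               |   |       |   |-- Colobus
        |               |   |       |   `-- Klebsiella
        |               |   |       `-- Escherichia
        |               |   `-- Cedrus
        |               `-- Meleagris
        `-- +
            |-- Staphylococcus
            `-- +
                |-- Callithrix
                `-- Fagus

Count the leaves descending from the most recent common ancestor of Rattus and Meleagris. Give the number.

The MRCA of Rattus and Meleagris is the node subtending (((Rattus,((Apis,Colobus,Klebsiella),Escherichia)),Cedrus),Meleagris).
That clade contains 7 terminal taxa: Apis, Cedrus, Colobus, Escherichia, Klebsiella, Meleagris, Rattus.

7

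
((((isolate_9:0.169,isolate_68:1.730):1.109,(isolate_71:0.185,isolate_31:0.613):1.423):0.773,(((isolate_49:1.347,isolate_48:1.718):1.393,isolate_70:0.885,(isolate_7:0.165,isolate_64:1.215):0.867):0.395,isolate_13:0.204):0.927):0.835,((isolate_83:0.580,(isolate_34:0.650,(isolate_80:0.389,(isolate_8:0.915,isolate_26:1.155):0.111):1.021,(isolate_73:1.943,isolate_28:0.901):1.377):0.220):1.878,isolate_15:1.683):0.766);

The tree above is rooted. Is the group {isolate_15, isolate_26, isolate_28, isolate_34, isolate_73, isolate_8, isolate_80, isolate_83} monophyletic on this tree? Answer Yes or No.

The most recent common ancestor of these taxa subtends ((isolate_83,(isolate_34,(isolate_80,(isolate_8,isolate_26)),(isolate_73,isolate_28))),isolate_15).
That clade has exactly 8 tips — every listed taxon and nothing else — so the group is monophyletic.

Yes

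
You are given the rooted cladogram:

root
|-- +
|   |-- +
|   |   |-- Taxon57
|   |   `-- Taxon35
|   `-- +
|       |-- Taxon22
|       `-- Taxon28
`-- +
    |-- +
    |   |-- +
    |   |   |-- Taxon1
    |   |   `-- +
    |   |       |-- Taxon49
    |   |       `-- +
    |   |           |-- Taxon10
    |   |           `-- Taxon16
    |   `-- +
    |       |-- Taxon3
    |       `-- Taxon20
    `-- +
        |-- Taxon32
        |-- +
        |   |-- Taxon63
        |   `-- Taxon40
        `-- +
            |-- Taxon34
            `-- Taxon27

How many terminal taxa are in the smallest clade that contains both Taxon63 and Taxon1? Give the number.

The MRCA of Taxon63 and Taxon1 is the node subtending (((Taxon1,(Taxon49,(Taxon10,Taxon16))),(Taxon3,Taxon20)),(Taxon32,(Taxon63,Taxon40),(Taxon34,Taxon27))).
That clade contains 11 terminal taxa: Taxon1, Taxon10, Taxon16, Taxon20, Taxon27, Taxon3, Taxon32, Taxon34, Taxon40, Taxon49, Taxon63.

11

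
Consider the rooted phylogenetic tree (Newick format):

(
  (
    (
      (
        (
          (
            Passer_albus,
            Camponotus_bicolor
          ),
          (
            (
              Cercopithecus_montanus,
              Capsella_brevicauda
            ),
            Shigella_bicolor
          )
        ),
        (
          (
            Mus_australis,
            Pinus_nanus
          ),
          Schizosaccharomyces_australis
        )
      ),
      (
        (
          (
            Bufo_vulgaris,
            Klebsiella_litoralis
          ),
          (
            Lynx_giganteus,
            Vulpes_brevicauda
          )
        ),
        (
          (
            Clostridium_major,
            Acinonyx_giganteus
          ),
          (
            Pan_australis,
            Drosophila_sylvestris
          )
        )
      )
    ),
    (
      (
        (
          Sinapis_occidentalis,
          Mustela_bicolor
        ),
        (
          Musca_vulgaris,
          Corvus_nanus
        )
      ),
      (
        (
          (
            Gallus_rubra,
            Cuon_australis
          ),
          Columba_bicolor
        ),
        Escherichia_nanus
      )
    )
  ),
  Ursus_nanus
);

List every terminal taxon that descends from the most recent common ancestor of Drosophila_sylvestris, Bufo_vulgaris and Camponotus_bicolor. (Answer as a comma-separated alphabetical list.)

Acinonyx_giganteus, Bufo_vulgaris, Camponotus_bicolor, Capsella_brevicauda, Cercopithecus_montanus, Clostridium_major, Drosophila_sylvestris, Klebsiella_litoralis, Lynx_giganteus, Mus_australis, Pan_australis, Passer_albus, Pinus_nanus, Schizosaccharomyces_australis, Shigella_bicolor, Vulpes_brevicauda

Tracing Drosophila_sylvestris: it sits inside (Pan_australis,Drosophila_sylvestris).
Tracing Bufo_vulgaris: it sits inside (Bufo_vulgaris,Klebsiella_litoralis).
Tracing Camponotus_bicolor: it sits inside (Passer_albus,Camponotus_bicolor).
The smallest clade enclosing all 3 is ((((Passer_albus,Camponotus_bicolor),((Cercopithecus_montanus,Capsella_brevicauda),Shigella_bicolor)),((Mus_australis,Pinus_nanus),Schizosaccharomyces_australis)),(((Bufo_vulgaris,Klebsiella_litoralis),(Lynx_giganteus,Vulpes_brevicauda)),((Clostridium_major,Acinonyx_giganteus),(Pan_australis,Drosophila_sylvestris)))); the answer is its 16 terminal taxa in alphabetical order.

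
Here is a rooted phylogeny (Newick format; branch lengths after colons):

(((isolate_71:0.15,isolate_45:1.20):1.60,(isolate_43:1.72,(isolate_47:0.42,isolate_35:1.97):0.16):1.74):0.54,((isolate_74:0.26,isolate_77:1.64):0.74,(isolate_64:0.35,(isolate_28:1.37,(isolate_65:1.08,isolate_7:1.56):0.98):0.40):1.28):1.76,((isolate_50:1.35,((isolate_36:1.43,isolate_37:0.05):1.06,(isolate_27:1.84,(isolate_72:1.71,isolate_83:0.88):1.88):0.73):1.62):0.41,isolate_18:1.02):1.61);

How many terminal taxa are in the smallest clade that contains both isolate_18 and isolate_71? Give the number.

18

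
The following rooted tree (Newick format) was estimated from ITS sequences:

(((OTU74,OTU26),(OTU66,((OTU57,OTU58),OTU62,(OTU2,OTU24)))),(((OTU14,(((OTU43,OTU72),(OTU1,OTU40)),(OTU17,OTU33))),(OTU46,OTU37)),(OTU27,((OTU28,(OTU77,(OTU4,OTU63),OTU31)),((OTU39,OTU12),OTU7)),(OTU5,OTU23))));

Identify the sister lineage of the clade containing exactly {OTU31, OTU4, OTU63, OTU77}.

The clade containing exactly {OTU31, OTU4, OTU63, OTU77} attaches to the tree at the node subtending (OTU28,(OTU77,(OTU4,OTU63),OTU31)).
The other lineage descending from that same node — the sister group — is the single tip OTU28.

OTU28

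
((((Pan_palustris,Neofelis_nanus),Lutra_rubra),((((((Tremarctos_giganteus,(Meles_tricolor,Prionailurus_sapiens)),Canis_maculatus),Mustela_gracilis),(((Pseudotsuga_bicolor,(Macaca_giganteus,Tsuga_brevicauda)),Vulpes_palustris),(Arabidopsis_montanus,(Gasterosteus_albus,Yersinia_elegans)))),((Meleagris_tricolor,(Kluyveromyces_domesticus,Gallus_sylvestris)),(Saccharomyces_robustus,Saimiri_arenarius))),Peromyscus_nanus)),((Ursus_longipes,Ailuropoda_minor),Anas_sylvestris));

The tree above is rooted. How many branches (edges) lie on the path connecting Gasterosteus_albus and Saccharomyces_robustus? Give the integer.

The MRCA of Gasterosteus_albus and Saccharomyces_robustus is the node subtending (((((Tremarctos_giganteus,(Meles_tricolor,Prionailurus_sapiens)),Canis_maculatus),Mustela_gracilis),(((Pseudotsuga_bicolor,(Macaca_giganteus,Tsuga_brevicauda)),Vulpes_palustris),(Arabidopsis_montanus,(Gasterosteus_albus,Yersinia_elegans)))),((Meleagris_tricolor,(Kluyveromyces_domesticus,Gallus_sylvestris)),(Saccharomyces_robustus,Saimiri_arenarius))).
From Gasterosteus_albus up to that node: 5 branches. From Saccharomyces_robustus up to the same node: 3 branches. Total: 5 + 3 = 8.

8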